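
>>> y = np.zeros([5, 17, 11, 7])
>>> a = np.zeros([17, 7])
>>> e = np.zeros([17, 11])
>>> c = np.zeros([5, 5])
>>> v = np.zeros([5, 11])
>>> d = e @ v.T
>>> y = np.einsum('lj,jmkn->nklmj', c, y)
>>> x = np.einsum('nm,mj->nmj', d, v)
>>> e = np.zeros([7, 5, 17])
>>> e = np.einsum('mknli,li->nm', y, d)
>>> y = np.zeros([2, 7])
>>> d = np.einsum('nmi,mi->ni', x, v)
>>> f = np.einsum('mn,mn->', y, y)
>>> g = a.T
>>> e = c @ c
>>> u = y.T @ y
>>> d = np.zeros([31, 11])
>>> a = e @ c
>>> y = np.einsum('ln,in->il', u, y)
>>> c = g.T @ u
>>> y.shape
(2, 7)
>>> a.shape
(5, 5)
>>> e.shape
(5, 5)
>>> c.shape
(17, 7)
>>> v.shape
(5, 11)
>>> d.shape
(31, 11)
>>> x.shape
(17, 5, 11)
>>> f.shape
()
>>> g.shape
(7, 17)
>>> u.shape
(7, 7)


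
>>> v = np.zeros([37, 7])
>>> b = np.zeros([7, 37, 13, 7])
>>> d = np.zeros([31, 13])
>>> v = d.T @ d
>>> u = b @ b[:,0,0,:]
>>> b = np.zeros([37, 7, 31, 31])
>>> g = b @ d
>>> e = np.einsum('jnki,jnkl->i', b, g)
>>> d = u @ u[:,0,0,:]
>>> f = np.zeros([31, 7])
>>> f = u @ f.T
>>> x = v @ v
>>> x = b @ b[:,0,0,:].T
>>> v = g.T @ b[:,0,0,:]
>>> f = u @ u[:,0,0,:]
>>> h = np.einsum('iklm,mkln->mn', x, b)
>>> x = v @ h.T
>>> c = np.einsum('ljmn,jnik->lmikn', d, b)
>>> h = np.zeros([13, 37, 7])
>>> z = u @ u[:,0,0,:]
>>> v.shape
(13, 31, 7, 31)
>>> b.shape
(37, 7, 31, 31)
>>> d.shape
(7, 37, 13, 7)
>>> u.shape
(7, 37, 13, 7)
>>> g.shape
(37, 7, 31, 13)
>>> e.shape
(31,)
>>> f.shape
(7, 37, 13, 7)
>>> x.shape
(13, 31, 7, 37)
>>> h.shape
(13, 37, 7)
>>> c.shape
(7, 13, 31, 31, 7)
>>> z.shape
(7, 37, 13, 7)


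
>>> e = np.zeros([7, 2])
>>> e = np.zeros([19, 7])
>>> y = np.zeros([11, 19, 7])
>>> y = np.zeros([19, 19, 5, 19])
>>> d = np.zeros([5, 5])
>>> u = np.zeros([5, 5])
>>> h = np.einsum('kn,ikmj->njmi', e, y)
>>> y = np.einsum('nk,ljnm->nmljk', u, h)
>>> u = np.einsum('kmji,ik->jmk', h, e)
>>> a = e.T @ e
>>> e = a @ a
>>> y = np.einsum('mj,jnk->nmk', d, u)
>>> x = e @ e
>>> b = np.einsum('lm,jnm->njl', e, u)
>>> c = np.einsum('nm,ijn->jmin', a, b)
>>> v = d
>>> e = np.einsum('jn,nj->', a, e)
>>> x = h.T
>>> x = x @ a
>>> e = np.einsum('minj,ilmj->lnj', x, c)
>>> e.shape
(7, 19, 7)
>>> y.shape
(19, 5, 7)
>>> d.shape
(5, 5)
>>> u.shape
(5, 19, 7)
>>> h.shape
(7, 19, 5, 19)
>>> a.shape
(7, 7)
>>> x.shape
(19, 5, 19, 7)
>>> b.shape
(19, 5, 7)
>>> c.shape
(5, 7, 19, 7)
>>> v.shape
(5, 5)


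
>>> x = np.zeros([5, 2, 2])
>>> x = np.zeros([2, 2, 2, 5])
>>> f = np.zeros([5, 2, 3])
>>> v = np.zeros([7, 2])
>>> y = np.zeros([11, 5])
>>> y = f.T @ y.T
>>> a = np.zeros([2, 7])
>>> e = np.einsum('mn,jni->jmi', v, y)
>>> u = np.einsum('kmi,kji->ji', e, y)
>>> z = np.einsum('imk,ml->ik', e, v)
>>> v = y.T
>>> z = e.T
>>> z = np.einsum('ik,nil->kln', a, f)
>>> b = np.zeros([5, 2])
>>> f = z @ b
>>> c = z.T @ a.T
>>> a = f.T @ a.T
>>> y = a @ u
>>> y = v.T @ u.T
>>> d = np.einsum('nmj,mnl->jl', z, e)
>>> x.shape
(2, 2, 2, 5)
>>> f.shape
(7, 3, 2)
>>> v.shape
(11, 2, 3)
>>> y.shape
(3, 2, 2)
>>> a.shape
(2, 3, 2)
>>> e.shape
(3, 7, 11)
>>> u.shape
(2, 11)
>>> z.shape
(7, 3, 5)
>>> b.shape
(5, 2)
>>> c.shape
(5, 3, 2)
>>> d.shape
(5, 11)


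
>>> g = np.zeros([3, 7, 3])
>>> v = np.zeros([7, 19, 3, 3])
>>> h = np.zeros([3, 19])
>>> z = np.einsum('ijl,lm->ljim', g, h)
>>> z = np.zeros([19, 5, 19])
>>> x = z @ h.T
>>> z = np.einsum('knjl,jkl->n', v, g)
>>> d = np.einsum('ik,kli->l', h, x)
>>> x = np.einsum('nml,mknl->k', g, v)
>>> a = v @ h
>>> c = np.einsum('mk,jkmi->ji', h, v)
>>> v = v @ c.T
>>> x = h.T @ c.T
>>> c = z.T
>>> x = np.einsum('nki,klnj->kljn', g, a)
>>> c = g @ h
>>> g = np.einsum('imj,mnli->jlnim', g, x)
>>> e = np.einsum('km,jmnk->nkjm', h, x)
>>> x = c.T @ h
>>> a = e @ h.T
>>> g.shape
(3, 19, 19, 3, 7)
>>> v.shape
(7, 19, 3, 7)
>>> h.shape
(3, 19)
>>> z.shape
(19,)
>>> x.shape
(19, 7, 19)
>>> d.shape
(5,)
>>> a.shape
(19, 3, 7, 3)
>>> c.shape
(3, 7, 19)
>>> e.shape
(19, 3, 7, 19)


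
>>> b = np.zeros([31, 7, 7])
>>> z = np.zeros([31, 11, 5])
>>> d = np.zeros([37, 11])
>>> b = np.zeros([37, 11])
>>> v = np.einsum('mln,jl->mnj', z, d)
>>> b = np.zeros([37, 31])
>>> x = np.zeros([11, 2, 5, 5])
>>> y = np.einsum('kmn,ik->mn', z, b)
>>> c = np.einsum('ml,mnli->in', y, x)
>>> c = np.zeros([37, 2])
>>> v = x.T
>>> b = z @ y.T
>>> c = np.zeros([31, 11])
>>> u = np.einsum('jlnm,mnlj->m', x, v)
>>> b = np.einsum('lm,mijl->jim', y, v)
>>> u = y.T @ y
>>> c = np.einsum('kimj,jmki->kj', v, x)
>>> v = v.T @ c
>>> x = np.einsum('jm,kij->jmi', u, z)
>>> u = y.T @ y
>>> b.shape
(2, 5, 5)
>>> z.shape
(31, 11, 5)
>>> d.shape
(37, 11)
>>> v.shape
(11, 2, 5, 11)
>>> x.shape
(5, 5, 11)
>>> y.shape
(11, 5)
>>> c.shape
(5, 11)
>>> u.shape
(5, 5)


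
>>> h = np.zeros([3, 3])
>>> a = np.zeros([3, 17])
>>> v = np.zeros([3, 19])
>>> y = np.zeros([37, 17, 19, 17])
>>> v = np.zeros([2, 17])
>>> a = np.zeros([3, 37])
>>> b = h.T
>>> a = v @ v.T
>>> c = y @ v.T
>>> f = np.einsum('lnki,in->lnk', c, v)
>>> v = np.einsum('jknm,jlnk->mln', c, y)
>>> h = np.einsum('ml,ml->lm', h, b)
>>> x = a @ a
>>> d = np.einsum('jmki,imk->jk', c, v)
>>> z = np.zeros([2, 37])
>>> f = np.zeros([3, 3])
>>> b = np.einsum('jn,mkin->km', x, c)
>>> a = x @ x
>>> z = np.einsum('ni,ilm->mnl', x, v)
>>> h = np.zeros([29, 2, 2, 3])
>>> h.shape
(29, 2, 2, 3)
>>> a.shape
(2, 2)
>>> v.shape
(2, 17, 19)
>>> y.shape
(37, 17, 19, 17)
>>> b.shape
(17, 37)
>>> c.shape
(37, 17, 19, 2)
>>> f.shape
(3, 3)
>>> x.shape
(2, 2)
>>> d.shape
(37, 19)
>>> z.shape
(19, 2, 17)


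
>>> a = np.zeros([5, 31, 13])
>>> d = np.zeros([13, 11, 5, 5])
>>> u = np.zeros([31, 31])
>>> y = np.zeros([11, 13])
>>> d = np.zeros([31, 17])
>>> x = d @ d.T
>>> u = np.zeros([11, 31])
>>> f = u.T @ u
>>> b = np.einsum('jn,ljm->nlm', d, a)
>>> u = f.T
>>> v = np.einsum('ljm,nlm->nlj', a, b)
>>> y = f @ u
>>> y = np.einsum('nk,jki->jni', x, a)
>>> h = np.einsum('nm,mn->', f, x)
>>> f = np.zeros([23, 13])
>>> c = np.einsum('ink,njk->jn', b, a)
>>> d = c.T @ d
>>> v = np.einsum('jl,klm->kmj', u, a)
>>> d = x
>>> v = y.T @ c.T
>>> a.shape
(5, 31, 13)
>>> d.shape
(31, 31)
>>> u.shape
(31, 31)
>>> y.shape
(5, 31, 13)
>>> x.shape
(31, 31)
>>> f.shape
(23, 13)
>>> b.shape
(17, 5, 13)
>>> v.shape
(13, 31, 31)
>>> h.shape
()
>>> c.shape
(31, 5)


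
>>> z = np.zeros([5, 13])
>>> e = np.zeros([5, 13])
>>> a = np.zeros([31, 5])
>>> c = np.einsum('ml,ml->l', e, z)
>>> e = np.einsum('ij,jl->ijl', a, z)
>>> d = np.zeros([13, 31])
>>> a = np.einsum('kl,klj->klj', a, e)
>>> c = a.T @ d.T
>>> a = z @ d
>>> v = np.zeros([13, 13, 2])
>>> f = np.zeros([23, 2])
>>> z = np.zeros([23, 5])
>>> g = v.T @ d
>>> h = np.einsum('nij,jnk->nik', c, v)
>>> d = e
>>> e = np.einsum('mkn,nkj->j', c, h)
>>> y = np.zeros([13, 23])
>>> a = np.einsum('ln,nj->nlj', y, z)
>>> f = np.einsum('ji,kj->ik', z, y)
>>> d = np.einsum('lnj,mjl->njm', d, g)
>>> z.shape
(23, 5)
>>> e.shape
(2,)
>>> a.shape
(23, 13, 5)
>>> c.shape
(13, 5, 13)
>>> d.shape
(5, 13, 2)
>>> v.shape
(13, 13, 2)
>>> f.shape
(5, 13)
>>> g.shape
(2, 13, 31)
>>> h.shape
(13, 5, 2)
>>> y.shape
(13, 23)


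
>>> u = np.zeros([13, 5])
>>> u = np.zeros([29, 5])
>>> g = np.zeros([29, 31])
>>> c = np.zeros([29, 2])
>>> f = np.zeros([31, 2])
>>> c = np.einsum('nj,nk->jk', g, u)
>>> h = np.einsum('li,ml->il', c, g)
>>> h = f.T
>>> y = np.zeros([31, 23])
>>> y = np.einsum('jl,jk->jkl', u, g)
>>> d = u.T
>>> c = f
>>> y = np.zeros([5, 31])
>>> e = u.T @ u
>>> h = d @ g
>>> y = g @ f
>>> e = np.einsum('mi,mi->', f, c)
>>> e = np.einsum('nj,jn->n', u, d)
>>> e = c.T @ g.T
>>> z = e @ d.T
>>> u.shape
(29, 5)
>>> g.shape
(29, 31)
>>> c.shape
(31, 2)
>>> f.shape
(31, 2)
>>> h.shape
(5, 31)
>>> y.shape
(29, 2)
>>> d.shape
(5, 29)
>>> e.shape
(2, 29)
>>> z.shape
(2, 5)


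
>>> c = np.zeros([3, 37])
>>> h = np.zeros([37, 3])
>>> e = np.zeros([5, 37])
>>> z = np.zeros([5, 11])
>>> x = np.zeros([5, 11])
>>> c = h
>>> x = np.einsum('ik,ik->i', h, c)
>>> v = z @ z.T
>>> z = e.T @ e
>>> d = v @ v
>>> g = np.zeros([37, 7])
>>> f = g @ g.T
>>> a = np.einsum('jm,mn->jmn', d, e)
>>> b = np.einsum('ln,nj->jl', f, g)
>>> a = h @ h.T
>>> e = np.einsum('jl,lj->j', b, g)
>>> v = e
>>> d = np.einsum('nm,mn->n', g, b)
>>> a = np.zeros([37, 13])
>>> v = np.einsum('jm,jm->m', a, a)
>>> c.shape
(37, 3)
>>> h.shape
(37, 3)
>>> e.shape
(7,)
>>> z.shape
(37, 37)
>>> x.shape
(37,)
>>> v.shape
(13,)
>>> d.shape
(37,)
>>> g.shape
(37, 7)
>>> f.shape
(37, 37)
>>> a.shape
(37, 13)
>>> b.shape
(7, 37)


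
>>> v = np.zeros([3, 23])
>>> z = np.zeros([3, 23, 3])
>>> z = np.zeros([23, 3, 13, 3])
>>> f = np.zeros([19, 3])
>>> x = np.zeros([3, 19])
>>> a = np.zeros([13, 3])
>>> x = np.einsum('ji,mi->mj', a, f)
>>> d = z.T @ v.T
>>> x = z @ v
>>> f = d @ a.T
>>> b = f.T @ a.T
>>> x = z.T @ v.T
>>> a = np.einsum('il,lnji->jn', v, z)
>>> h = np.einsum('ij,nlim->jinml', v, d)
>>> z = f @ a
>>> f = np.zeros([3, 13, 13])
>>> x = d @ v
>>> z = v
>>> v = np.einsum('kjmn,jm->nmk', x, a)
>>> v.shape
(23, 3, 3)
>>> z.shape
(3, 23)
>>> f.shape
(3, 13, 13)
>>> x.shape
(3, 13, 3, 23)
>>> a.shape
(13, 3)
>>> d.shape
(3, 13, 3, 3)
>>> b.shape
(13, 3, 13, 13)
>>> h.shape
(23, 3, 3, 3, 13)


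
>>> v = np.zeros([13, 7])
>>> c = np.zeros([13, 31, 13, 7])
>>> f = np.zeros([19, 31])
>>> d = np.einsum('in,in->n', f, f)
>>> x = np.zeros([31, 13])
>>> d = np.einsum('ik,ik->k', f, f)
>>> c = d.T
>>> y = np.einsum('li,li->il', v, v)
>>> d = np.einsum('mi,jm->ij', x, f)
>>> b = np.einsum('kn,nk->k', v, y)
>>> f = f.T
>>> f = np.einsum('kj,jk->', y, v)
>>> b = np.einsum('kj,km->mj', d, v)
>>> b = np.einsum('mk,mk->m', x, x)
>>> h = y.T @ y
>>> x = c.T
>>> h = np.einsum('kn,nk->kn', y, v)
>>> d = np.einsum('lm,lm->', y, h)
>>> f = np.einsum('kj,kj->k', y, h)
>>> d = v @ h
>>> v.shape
(13, 7)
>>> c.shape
(31,)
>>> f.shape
(7,)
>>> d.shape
(13, 13)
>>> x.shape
(31,)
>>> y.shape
(7, 13)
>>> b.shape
(31,)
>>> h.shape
(7, 13)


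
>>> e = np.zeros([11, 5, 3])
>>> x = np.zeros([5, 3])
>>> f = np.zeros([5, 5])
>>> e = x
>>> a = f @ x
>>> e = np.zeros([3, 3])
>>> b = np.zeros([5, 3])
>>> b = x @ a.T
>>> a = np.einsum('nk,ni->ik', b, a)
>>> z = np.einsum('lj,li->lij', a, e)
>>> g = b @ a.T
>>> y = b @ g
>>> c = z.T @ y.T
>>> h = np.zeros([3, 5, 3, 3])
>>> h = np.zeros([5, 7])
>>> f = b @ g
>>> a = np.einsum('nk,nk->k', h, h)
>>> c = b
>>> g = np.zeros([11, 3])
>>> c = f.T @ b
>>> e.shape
(3, 3)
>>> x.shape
(5, 3)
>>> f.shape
(5, 3)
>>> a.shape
(7,)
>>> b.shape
(5, 5)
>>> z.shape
(3, 3, 5)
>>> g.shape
(11, 3)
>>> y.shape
(5, 3)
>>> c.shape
(3, 5)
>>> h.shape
(5, 7)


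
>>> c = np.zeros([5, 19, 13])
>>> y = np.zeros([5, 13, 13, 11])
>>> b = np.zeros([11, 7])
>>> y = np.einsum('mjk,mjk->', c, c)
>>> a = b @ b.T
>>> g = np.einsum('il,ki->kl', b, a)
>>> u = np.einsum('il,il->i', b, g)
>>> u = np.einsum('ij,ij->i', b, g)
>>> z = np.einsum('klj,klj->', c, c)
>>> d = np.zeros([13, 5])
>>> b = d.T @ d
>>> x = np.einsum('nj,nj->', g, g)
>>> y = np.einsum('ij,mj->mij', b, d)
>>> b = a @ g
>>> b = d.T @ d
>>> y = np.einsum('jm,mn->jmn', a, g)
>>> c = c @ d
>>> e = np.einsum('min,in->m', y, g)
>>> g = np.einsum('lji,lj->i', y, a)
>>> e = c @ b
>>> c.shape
(5, 19, 5)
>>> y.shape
(11, 11, 7)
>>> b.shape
(5, 5)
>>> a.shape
(11, 11)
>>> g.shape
(7,)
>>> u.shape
(11,)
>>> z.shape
()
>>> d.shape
(13, 5)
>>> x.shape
()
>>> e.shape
(5, 19, 5)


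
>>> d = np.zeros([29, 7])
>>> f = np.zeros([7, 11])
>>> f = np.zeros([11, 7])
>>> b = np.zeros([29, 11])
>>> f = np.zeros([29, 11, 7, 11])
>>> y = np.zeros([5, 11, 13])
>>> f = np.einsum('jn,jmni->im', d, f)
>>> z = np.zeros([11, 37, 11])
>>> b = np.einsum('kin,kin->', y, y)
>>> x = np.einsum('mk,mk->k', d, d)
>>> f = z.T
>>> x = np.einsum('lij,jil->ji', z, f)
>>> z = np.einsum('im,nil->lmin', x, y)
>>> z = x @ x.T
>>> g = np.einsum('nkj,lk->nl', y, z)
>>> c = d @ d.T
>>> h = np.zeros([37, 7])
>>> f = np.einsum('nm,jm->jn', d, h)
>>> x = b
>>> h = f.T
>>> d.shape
(29, 7)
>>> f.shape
(37, 29)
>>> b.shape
()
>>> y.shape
(5, 11, 13)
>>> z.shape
(11, 11)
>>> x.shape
()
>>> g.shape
(5, 11)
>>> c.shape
(29, 29)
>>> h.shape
(29, 37)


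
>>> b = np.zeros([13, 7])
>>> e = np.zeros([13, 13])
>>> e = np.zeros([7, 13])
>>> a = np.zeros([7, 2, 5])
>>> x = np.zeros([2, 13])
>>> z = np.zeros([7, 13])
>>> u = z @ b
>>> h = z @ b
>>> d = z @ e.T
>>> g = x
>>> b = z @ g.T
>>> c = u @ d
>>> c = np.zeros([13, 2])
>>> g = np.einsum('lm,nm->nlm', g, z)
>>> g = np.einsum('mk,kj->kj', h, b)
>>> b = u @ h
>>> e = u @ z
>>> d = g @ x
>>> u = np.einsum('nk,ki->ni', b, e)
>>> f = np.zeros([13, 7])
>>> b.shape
(7, 7)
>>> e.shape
(7, 13)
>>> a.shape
(7, 2, 5)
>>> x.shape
(2, 13)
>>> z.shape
(7, 13)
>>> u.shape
(7, 13)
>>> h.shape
(7, 7)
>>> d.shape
(7, 13)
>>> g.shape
(7, 2)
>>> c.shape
(13, 2)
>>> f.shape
(13, 7)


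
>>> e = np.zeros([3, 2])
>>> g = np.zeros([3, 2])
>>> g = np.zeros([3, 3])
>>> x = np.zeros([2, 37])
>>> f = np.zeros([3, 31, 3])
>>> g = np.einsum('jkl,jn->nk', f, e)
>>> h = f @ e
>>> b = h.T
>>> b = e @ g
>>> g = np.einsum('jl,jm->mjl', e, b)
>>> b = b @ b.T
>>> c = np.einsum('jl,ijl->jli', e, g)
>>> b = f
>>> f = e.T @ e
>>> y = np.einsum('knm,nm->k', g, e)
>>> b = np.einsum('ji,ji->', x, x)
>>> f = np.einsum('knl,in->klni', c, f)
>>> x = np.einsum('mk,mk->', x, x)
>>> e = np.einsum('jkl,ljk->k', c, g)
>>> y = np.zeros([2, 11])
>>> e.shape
(2,)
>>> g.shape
(31, 3, 2)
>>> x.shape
()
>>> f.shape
(3, 31, 2, 2)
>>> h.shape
(3, 31, 2)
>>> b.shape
()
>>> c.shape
(3, 2, 31)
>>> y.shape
(2, 11)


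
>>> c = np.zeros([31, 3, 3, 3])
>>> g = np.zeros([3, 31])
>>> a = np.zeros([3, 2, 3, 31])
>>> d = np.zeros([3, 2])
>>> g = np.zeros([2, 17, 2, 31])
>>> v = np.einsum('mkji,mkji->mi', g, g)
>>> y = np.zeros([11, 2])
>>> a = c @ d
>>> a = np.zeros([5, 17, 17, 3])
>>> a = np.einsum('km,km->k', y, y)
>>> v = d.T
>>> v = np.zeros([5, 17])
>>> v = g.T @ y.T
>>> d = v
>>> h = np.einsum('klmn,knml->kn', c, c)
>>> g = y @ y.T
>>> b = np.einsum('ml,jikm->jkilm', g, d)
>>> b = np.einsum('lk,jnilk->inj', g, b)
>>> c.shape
(31, 3, 3, 3)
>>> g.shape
(11, 11)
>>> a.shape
(11,)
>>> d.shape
(31, 2, 17, 11)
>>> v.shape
(31, 2, 17, 11)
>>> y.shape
(11, 2)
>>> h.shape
(31, 3)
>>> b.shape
(2, 17, 31)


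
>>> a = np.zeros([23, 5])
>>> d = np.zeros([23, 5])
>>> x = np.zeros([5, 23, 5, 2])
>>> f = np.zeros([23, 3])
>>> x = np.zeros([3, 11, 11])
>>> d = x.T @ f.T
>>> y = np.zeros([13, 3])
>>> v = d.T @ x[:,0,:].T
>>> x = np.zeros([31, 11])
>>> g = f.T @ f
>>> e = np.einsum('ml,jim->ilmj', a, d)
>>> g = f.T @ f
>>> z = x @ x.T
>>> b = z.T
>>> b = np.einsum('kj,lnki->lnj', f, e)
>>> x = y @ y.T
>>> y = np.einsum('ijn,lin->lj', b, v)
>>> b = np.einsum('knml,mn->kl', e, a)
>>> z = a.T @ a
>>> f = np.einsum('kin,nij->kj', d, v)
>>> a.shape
(23, 5)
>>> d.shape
(11, 11, 23)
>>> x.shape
(13, 13)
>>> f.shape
(11, 3)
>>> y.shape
(23, 5)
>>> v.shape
(23, 11, 3)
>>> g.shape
(3, 3)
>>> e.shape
(11, 5, 23, 11)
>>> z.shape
(5, 5)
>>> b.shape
(11, 11)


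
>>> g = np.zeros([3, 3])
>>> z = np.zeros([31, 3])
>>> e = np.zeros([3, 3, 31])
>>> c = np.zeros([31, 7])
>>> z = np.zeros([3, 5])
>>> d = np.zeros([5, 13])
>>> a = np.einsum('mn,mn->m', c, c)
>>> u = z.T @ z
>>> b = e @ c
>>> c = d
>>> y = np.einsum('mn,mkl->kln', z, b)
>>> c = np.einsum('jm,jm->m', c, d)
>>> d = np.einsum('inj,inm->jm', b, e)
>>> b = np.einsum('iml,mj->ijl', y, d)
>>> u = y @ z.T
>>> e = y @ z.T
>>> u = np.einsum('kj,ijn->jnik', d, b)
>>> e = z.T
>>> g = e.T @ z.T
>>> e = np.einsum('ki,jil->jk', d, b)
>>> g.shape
(3, 3)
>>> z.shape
(3, 5)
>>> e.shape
(3, 7)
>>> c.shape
(13,)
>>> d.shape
(7, 31)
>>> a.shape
(31,)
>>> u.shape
(31, 5, 3, 7)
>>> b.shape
(3, 31, 5)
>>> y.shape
(3, 7, 5)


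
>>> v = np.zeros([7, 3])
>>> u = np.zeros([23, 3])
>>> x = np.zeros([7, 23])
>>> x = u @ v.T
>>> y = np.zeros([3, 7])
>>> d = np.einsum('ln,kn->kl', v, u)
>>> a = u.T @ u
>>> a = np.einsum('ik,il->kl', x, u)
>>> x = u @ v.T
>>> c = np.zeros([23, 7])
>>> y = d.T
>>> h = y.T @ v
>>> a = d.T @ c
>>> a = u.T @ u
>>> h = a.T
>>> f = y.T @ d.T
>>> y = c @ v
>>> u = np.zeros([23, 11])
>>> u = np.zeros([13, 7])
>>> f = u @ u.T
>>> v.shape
(7, 3)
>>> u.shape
(13, 7)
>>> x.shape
(23, 7)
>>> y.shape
(23, 3)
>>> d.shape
(23, 7)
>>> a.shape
(3, 3)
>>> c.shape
(23, 7)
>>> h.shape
(3, 3)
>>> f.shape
(13, 13)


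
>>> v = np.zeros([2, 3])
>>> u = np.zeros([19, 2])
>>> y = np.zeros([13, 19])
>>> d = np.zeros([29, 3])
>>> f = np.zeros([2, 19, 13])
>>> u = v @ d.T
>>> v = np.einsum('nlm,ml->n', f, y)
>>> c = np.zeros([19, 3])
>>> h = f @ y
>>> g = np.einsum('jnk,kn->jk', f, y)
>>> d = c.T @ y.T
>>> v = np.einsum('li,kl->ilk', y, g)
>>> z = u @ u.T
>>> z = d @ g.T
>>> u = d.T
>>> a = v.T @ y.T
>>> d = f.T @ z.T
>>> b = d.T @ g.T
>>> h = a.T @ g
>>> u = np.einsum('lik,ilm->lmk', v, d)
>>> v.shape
(19, 13, 2)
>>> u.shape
(19, 3, 2)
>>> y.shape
(13, 19)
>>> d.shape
(13, 19, 3)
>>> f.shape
(2, 19, 13)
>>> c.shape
(19, 3)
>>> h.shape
(13, 13, 13)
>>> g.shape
(2, 13)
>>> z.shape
(3, 2)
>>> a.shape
(2, 13, 13)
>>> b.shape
(3, 19, 2)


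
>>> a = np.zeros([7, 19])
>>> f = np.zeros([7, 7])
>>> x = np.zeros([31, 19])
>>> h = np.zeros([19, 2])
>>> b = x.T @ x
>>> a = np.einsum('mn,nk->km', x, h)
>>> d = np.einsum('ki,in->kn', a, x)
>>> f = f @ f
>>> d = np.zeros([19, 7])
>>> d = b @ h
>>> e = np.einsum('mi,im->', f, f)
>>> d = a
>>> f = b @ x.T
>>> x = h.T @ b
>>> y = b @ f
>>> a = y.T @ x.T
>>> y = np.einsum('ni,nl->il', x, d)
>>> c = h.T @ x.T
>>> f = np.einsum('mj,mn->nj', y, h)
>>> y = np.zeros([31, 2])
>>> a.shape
(31, 2)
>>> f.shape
(2, 31)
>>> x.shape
(2, 19)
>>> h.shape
(19, 2)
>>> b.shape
(19, 19)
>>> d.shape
(2, 31)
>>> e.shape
()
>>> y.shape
(31, 2)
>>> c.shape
(2, 2)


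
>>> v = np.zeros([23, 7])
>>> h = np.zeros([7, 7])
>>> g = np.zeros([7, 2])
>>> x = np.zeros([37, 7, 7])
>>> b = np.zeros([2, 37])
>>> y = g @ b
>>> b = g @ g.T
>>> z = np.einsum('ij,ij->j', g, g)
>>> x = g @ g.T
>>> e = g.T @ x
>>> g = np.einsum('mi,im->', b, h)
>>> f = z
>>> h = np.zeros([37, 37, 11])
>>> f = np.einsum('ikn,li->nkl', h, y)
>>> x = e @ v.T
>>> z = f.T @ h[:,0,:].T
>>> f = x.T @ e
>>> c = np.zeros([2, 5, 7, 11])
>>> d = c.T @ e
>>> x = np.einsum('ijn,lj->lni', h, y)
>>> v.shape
(23, 7)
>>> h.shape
(37, 37, 11)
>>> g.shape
()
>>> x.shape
(7, 11, 37)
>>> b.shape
(7, 7)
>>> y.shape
(7, 37)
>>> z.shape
(7, 37, 37)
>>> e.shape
(2, 7)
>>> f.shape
(23, 7)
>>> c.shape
(2, 5, 7, 11)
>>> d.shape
(11, 7, 5, 7)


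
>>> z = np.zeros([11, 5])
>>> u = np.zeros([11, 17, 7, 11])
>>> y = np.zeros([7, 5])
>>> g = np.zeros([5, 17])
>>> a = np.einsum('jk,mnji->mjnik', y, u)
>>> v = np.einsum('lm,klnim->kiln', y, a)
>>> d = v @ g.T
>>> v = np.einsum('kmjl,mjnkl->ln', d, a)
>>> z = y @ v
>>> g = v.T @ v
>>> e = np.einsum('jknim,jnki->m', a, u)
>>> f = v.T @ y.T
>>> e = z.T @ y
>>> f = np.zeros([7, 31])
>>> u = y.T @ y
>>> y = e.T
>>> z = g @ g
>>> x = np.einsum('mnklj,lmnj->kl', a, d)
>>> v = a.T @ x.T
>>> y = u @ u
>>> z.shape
(17, 17)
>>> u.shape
(5, 5)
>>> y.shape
(5, 5)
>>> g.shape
(17, 17)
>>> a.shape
(11, 7, 17, 11, 5)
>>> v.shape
(5, 11, 17, 7, 17)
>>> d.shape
(11, 11, 7, 5)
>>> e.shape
(17, 5)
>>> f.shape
(7, 31)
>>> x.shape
(17, 11)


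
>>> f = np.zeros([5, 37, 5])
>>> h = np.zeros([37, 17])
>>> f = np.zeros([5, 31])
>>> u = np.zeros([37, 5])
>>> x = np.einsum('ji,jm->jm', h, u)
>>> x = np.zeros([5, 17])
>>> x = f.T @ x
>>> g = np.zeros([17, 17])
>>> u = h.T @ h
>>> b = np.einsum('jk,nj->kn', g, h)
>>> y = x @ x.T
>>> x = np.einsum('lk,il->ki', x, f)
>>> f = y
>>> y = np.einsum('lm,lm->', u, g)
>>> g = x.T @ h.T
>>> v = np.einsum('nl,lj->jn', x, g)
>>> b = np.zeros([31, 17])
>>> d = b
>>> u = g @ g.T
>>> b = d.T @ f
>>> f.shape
(31, 31)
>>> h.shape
(37, 17)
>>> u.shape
(5, 5)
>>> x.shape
(17, 5)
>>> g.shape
(5, 37)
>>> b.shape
(17, 31)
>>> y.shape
()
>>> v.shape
(37, 17)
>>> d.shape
(31, 17)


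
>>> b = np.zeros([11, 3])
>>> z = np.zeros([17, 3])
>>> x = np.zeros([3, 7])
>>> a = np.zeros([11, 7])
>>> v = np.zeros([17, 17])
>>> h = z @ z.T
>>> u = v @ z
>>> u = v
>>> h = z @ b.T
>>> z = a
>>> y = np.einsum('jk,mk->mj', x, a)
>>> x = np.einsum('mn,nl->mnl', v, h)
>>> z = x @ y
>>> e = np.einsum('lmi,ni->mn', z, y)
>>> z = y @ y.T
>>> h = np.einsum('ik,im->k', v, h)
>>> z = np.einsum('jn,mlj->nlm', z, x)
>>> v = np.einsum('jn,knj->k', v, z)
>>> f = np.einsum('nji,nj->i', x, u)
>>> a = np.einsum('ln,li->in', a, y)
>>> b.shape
(11, 3)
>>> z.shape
(11, 17, 17)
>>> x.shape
(17, 17, 11)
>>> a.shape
(3, 7)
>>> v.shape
(11,)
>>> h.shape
(17,)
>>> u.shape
(17, 17)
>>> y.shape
(11, 3)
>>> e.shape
(17, 11)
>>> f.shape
(11,)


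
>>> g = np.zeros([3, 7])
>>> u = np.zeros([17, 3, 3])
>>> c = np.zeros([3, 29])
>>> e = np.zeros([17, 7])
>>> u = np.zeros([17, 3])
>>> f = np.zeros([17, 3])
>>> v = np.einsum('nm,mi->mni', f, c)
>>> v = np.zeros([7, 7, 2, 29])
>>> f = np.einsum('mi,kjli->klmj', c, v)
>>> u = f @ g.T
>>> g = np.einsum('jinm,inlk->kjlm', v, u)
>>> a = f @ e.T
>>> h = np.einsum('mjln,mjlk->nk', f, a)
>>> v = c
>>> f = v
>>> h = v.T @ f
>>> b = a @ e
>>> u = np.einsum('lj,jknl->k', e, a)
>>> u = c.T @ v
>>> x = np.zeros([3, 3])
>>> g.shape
(3, 7, 3, 29)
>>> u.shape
(29, 29)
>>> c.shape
(3, 29)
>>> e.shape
(17, 7)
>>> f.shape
(3, 29)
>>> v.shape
(3, 29)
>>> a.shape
(7, 2, 3, 17)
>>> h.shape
(29, 29)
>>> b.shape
(7, 2, 3, 7)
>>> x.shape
(3, 3)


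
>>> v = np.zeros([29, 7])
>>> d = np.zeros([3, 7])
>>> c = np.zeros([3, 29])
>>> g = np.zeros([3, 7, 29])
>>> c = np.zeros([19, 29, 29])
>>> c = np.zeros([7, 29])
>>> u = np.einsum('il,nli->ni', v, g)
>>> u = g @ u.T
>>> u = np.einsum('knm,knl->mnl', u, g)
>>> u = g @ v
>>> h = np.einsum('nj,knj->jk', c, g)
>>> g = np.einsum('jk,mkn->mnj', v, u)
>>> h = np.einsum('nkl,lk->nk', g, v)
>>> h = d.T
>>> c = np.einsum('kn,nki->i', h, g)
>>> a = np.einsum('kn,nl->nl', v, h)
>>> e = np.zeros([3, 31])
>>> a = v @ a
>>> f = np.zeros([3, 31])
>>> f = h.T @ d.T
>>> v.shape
(29, 7)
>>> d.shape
(3, 7)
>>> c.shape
(29,)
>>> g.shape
(3, 7, 29)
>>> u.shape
(3, 7, 7)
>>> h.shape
(7, 3)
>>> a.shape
(29, 3)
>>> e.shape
(3, 31)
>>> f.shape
(3, 3)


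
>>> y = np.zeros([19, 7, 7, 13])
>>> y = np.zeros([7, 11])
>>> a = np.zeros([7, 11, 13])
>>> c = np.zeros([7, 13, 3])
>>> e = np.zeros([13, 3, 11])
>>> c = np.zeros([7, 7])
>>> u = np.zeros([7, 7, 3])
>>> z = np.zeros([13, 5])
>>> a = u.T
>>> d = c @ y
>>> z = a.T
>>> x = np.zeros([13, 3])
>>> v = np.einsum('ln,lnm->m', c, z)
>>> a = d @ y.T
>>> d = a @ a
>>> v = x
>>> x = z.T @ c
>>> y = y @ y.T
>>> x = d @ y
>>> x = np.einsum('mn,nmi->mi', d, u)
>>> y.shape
(7, 7)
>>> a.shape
(7, 7)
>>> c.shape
(7, 7)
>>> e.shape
(13, 3, 11)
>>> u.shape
(7, 7, 3)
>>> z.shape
(7, 7, 3)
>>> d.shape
(7, 7)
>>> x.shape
(7, 3)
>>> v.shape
(13, 3)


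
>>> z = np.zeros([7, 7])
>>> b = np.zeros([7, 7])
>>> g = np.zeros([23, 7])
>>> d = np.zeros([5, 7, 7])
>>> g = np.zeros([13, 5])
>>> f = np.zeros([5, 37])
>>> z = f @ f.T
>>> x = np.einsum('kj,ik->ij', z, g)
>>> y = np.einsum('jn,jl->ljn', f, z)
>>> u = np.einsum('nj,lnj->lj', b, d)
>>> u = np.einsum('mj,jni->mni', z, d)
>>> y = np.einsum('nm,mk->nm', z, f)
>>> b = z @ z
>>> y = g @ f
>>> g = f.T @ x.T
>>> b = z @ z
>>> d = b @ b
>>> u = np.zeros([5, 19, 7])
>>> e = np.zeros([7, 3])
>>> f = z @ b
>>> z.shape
(5, 5)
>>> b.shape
(5, 5)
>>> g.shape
(37, 13)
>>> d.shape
(5, 5)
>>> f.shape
(5, 5)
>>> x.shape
(13, 5)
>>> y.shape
(13, 37)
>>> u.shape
(5, 19, 7)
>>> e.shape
(7, 3)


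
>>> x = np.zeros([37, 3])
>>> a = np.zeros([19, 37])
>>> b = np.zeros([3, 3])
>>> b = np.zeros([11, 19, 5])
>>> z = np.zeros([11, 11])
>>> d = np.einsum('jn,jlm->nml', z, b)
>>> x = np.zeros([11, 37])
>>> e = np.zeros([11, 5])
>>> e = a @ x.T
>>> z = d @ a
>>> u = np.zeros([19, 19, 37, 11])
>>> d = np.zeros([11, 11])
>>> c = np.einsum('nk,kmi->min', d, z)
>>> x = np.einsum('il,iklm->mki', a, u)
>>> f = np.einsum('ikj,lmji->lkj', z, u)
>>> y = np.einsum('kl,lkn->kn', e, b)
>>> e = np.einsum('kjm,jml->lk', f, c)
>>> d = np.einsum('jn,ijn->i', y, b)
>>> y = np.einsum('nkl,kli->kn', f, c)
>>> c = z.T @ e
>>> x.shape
(11, 19, 19)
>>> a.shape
(19, 37)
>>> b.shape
(11, 19, 5)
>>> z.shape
(11, 5, 37)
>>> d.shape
(11,)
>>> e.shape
(11, 19)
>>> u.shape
(19, 19, 37, 11)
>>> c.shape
(37, 5, 19)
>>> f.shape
(19, 5, 37)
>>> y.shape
(5, 19)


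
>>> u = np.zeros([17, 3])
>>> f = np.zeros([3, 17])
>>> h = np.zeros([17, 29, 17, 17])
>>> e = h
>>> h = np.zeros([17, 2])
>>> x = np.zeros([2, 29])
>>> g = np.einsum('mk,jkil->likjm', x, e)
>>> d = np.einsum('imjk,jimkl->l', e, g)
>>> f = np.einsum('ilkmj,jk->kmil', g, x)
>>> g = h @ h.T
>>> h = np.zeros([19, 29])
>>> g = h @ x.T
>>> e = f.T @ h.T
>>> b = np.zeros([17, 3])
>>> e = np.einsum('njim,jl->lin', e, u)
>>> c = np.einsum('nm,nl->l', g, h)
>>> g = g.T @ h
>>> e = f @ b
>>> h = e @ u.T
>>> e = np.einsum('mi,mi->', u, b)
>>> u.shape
(17, 3)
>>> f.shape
(29, 17, 17, 17)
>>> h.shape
(29, 17, 17, 17)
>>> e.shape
()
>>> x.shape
(2, 29)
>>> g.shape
(2, 29)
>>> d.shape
(2,)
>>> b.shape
(17, 3)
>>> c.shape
(29,)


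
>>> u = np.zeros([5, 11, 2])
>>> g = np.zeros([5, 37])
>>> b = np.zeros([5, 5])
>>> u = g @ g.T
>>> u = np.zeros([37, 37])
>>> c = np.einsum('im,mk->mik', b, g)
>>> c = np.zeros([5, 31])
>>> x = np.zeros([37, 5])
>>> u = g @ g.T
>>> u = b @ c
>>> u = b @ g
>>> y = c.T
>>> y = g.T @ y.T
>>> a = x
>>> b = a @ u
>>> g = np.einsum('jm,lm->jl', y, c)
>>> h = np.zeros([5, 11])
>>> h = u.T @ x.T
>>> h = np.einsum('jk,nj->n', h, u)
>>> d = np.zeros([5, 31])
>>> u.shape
(5, 37)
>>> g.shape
(37, 5)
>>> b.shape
(37, 37)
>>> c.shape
(5, 31)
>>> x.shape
(37, 5)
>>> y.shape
(37, 31)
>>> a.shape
(37, 5)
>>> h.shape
(5,)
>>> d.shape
(5, 31)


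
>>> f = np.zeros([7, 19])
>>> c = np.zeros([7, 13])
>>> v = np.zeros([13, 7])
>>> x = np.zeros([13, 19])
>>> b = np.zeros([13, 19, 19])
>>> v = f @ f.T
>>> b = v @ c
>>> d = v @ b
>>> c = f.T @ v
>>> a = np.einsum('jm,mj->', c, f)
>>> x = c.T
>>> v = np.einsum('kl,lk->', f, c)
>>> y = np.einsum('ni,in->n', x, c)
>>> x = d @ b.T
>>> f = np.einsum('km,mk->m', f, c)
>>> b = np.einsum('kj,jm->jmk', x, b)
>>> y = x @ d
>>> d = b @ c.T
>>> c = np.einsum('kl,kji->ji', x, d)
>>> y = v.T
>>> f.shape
(19,)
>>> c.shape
(13, 19)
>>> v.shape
()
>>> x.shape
(7, 7)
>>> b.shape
(7, 13, 7)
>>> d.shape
(7, 13, 19)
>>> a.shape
()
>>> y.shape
()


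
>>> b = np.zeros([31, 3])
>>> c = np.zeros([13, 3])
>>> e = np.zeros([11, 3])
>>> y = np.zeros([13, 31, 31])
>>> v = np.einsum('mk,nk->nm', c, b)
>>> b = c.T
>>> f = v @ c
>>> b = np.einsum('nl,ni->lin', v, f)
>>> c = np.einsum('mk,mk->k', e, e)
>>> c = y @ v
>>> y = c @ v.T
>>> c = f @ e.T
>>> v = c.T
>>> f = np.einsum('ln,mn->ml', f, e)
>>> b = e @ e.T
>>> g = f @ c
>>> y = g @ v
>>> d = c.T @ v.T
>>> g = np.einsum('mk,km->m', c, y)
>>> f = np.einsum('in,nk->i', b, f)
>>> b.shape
(11, 11)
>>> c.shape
(31, 11)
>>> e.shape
(11, 3)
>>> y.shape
(11, 31)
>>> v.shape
(11, 31)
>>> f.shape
(11,)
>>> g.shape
(31,)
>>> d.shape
(11, 11)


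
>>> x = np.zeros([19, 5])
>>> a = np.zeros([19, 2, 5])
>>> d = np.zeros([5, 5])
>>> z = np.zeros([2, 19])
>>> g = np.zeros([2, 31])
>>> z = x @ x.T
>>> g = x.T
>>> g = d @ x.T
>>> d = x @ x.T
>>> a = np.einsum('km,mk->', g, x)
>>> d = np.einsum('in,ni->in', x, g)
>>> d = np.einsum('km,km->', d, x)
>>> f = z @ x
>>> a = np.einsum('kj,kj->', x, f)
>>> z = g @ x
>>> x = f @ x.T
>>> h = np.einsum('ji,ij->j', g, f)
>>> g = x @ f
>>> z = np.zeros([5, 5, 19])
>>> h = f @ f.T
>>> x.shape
(19, 19)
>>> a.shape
()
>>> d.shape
()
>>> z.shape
(5, 5, 19)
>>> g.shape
(19, 5)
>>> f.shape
(19, 5)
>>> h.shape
(19, 19)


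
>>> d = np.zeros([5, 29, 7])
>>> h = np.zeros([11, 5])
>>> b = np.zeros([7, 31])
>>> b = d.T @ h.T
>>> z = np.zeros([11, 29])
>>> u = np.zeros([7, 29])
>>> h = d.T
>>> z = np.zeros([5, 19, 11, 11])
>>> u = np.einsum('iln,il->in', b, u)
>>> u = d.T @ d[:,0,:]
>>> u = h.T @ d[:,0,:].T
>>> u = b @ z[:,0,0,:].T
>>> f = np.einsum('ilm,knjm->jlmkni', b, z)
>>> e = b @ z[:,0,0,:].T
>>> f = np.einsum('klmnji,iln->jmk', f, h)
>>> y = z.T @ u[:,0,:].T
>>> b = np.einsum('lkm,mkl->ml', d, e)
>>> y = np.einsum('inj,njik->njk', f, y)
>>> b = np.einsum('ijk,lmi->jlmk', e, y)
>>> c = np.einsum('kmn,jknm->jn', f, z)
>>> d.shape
(5, 29, 7)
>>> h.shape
(7, 29, 5)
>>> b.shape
(29, 11, 11, 5)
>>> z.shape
(5, 19, 11, 11)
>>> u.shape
(7, 29, 5)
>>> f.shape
(19, 11, 11)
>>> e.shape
(7, 29, 5)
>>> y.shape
(11, 11, 7)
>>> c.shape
(5, 11)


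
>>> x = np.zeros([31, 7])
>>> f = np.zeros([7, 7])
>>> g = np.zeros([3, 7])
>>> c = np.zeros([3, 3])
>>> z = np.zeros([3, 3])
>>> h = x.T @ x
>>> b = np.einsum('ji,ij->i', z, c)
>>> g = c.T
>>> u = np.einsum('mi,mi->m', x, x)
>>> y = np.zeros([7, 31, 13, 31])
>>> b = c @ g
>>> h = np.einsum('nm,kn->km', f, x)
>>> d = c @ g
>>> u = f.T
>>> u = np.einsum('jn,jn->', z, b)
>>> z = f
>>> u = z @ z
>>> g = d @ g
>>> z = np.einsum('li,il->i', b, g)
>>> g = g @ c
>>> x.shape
(31, 7)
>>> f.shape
(7, 7)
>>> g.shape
(3, 3)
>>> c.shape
(3, 3)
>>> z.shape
(3,)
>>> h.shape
(31, 7)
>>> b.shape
(3, 3)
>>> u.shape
(7, 7)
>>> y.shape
(7, 31, 13, 31)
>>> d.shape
(3, 3)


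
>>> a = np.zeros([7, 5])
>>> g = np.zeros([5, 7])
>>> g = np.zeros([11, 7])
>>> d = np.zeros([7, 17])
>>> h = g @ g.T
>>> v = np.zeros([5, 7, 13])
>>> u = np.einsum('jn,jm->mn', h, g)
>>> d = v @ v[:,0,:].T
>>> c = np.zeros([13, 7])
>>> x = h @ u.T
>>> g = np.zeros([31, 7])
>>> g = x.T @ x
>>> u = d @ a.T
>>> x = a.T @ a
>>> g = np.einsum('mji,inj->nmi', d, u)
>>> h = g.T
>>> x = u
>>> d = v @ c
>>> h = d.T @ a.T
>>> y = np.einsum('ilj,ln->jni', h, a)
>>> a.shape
(7, 5)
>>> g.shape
(7, 5, 5)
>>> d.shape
(5, 7, 7)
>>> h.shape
(7, 7, 7)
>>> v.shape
(5, 7, 13)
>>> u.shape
(5, 7, 7)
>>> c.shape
(13, 7)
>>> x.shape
(5, 7, 7)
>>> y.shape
(7, 5, 7)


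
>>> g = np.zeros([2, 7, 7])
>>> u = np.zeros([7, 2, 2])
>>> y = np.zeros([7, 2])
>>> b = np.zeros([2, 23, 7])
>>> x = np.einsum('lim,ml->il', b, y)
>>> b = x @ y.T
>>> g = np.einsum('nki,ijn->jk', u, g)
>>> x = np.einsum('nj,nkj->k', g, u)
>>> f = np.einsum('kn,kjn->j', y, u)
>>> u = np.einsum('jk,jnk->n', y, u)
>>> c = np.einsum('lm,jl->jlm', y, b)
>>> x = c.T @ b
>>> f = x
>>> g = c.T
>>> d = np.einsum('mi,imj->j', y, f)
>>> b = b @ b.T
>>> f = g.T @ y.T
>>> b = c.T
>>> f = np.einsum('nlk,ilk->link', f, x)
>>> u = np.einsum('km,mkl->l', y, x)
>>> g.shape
(2, 7, 23)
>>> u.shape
(7,)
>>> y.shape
(7, 2)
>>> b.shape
(2, 7, 23)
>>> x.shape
(2, 7, 7)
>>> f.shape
(7, 2, 23, 7)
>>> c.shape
(23, 7, 2)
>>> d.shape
(7,)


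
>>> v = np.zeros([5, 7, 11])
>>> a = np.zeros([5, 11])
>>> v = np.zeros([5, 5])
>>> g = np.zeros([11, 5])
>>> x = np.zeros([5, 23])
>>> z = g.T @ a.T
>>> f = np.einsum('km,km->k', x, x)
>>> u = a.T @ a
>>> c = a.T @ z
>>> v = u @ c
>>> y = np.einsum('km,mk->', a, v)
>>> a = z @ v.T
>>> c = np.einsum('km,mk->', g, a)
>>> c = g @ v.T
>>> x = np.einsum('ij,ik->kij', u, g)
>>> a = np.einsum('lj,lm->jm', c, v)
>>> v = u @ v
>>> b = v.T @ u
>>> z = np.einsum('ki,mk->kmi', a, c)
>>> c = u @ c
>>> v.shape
(11, 5)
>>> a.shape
(11, 5)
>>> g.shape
(11, 5)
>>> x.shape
(5, 11, 11)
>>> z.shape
(11, 11, 5)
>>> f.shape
(5,)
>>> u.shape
(11, 11)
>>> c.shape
(11, 11)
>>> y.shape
()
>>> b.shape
(5, 11)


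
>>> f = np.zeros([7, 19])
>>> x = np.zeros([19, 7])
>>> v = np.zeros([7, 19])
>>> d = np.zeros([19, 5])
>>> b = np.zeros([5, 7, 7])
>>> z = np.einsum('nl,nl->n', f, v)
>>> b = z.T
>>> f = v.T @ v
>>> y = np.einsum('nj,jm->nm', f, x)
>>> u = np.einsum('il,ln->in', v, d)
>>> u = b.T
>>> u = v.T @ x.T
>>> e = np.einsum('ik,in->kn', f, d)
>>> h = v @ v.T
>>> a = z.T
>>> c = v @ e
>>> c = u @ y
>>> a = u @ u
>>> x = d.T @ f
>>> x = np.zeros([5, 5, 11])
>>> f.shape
(19, 19)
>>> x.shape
(5, 5, 11)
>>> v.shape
(7, 19)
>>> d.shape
(19, 5)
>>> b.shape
(7,)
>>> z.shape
(7,)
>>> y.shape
(19, 7)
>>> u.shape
(19, 19)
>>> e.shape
(19, 5)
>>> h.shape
(7, 7)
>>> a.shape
(19, 19)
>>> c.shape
(19, 7)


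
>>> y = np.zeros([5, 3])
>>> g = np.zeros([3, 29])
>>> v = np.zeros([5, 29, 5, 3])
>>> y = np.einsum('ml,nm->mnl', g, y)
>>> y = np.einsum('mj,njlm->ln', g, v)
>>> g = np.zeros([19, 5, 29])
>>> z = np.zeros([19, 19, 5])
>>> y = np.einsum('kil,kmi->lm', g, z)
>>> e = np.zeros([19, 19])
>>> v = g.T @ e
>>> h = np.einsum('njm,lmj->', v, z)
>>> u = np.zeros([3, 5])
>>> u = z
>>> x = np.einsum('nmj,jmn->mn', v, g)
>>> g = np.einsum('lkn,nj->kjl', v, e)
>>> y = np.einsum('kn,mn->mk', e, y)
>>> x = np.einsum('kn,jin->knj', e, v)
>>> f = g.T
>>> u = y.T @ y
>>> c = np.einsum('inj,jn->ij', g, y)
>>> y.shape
(29, 19)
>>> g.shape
(5, 19, 29)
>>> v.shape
(29, 5, 19)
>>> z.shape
(19, 19, 5)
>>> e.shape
(19, 19)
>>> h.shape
()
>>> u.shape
(19, 19)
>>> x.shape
(19, 19, 29)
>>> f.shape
(29, 19, 5)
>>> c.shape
(5, 29)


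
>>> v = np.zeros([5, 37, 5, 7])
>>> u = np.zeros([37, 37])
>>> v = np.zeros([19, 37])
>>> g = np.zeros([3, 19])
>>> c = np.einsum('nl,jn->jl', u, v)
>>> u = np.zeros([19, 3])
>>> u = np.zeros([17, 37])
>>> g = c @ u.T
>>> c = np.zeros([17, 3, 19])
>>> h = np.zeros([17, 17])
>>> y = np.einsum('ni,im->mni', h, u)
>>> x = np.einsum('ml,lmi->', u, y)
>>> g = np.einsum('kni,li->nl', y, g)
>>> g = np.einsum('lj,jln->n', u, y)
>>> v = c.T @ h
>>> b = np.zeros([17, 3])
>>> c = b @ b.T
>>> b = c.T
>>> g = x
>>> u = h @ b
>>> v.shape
(19, 3, 17)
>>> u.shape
(17, 17)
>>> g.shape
()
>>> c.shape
(17, 17)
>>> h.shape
(17, 17)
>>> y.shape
(37, 17, 17)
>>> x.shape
()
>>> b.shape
(17, 17)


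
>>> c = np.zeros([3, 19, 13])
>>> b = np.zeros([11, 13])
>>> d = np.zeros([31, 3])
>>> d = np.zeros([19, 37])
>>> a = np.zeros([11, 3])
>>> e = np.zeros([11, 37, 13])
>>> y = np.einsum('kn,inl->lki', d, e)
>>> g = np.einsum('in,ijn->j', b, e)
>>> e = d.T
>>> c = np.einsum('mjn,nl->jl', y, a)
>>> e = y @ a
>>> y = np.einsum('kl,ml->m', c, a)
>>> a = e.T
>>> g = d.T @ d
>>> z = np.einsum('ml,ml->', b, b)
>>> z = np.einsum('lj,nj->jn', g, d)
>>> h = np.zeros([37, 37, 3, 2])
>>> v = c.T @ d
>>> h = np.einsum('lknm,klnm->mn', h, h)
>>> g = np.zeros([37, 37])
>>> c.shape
(19, 3)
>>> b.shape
(11, 13)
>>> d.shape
(19, 37)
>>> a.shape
(3, 19, 13)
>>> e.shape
(13, 19, 3)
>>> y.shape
(11,)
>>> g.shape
(37, 37)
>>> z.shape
(37, 19)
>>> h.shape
(2, 3)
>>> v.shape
(3, 37)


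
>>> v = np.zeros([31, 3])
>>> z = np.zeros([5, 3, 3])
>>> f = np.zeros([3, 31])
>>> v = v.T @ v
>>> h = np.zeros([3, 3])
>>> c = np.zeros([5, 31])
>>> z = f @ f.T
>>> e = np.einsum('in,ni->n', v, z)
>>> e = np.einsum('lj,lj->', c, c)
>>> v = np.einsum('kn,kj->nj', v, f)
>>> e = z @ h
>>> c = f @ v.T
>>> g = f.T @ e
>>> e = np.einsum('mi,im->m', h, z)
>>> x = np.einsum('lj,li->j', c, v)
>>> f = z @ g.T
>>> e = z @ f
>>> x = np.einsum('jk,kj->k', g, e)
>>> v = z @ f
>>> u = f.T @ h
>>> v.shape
(3, 31)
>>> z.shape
(3, 3)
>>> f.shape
(3, 31)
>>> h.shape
(3, 3)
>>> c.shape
(3, 3)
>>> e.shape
(3, 31)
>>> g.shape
(31, 3)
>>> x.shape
(3,)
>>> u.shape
(31, 3)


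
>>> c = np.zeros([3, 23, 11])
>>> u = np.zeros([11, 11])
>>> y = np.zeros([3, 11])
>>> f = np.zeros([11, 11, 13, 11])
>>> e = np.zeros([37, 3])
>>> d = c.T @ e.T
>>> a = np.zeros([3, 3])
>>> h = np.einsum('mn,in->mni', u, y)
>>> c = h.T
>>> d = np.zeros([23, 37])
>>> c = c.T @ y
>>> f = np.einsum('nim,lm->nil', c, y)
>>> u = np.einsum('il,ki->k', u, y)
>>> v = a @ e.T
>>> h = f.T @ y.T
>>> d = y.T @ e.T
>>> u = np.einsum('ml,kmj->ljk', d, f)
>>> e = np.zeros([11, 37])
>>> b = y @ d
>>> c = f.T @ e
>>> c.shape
(3, 11, 37)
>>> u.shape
(37, 3, 11)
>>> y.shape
(3, 11)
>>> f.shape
(11, 11, 3)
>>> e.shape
(11, 37)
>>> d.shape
(11, 37)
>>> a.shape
(3, 3)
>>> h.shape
(3, 11, 3)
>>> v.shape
(3, 37)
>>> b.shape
(3, 37)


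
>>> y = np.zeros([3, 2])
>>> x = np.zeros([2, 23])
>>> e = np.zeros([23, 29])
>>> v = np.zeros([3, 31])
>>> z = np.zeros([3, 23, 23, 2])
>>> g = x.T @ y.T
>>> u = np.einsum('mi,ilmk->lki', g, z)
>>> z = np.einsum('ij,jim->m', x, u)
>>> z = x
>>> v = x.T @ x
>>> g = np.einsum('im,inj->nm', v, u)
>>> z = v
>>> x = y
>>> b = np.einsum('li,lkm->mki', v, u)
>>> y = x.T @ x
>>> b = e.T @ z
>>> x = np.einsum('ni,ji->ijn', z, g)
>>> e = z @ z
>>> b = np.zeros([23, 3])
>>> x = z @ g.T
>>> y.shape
(2, 2)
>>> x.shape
(23, 2)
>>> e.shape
(23, 23)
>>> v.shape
(23, 23)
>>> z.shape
(23, 23)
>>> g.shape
(2, 23)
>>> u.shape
(23, 2, 3)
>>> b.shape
(23, 3)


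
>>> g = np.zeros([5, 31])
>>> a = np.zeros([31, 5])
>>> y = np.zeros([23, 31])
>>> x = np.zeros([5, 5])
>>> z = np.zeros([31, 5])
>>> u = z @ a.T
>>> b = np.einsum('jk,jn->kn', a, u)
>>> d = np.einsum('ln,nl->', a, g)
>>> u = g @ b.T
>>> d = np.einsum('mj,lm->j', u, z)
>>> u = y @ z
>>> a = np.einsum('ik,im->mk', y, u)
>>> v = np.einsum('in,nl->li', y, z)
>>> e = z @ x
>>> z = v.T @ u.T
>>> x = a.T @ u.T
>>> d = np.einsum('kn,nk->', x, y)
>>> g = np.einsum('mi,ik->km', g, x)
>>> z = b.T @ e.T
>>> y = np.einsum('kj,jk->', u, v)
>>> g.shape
(23, 5)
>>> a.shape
(5, 31)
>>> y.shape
()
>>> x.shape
(31, 23)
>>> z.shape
(31, 31)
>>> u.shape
(23, 5)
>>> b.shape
(5, 31)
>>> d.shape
()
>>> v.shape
(5, 23)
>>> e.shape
(31, 5)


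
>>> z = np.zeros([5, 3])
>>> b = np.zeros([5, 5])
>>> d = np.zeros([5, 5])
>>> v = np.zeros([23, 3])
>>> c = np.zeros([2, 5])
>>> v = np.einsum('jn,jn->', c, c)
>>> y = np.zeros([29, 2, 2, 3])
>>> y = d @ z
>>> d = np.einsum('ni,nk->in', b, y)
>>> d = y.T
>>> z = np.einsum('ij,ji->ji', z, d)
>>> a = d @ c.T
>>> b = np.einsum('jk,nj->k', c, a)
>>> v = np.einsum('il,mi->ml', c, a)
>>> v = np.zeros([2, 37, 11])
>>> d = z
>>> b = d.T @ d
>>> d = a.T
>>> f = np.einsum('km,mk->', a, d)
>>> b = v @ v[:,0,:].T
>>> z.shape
(3, 5)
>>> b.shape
(2, 37, 2)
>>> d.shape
(2, 3)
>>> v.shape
(2, 37, 11)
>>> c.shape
(2, 5)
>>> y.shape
(5, 3)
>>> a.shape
(3, 2)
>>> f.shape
()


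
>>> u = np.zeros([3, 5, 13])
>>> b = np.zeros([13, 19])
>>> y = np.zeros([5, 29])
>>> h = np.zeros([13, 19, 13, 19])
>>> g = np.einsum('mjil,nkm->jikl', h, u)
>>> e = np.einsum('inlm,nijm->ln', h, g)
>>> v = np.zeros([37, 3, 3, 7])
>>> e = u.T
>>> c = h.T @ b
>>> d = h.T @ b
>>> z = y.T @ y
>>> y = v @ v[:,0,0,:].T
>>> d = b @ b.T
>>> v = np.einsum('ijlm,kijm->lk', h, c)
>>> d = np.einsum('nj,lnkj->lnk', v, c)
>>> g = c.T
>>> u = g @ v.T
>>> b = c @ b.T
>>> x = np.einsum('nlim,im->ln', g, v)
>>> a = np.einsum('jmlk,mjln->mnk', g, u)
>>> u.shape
(19, 19, 13, 13)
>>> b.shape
(19, 13, 19, 13)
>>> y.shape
(37, 3, 3, 37)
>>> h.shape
(13, 19, 13, 19)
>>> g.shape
(19, 19, 13, 19)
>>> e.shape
(13, 5, 3)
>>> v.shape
(13, 19)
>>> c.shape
(19, 13, 19, 19)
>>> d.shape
(19, 13, 19)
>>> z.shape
(29, 29)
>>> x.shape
(19, 19)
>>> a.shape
(19, 13, 19)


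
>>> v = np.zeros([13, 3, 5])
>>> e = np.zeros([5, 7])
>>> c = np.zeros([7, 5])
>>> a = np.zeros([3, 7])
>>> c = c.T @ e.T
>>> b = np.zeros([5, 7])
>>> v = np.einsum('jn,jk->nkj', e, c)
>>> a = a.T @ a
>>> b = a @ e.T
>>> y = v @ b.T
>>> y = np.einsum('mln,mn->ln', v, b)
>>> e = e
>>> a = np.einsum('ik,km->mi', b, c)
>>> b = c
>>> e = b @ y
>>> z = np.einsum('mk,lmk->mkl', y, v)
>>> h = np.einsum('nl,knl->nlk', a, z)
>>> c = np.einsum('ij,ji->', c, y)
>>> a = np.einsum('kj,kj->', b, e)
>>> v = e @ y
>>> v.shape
(5, 5)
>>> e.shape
(5, 5)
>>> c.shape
()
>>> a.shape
()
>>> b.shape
(5, 5)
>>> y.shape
(5, 5)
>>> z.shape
(5, 5, 7)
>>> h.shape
(5, 7, 5)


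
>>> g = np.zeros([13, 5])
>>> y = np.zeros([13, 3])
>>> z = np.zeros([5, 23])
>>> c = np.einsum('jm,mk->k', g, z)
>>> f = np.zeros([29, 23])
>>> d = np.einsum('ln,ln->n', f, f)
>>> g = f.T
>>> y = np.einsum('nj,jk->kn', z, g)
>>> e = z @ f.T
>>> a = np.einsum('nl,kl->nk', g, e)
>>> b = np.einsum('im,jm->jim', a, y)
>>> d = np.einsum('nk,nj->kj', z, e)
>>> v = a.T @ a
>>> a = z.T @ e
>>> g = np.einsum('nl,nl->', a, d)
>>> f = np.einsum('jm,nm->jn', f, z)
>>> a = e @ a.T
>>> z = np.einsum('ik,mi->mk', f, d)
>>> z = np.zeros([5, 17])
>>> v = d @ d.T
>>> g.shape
()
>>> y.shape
(29, 5)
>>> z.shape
(5, 17)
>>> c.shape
(23,)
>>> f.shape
(29, 5)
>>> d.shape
(23, 29)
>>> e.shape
(5, 29)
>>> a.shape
(5, 23)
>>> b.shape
(29, 23, 5)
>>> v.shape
(23, 23)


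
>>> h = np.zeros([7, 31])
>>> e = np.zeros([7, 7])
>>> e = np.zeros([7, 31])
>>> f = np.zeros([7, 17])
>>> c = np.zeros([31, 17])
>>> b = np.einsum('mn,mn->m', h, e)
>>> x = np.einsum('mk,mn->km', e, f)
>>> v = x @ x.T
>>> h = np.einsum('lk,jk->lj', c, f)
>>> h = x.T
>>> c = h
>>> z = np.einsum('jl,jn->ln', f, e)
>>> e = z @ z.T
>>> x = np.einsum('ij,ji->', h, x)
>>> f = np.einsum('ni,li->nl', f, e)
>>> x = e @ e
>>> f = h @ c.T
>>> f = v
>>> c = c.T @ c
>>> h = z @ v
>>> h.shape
(17, 31)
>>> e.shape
(17, 17)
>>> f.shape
(31, 31)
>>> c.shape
(31, 31)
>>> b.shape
(7,)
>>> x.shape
(17, 17)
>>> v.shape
(31, 31)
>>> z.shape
(17, 31)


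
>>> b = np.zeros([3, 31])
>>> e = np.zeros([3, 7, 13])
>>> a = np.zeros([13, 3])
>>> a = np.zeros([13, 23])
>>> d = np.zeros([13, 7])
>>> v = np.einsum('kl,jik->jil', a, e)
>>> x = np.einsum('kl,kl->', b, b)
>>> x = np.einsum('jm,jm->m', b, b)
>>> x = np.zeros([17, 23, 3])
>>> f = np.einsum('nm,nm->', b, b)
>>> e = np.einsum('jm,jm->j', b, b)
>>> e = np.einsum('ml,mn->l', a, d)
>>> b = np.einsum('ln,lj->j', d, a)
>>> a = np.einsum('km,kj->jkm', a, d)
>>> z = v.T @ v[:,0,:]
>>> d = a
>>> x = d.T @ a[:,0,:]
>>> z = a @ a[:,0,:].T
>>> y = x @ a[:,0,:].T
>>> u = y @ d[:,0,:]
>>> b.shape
(23,)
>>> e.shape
(23,)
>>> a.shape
(7, 13, 23)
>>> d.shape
(7, 13, 23)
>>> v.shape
(3, 7, 23)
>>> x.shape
(23, 13, 23)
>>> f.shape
()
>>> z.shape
(7, 13, 7)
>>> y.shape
(23, 13, 7)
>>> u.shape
(23, 13, 23)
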